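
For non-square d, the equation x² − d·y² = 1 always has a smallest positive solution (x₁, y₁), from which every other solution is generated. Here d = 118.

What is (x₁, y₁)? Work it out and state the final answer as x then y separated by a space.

306917 28254

√118 → a₀=10, period (1,6,3,2,10,2,3,6,1,20); ℓ=10 even so k=9
a_0=10:  p_0=10·1+0=10,  q_0=10·0+1=1
…
a_3=3:  p_3=3·76+11=239,  q_3=3·7+1=22
…
a_6=2:  p_6=2·5779+554=12112,  q_6=2·532+51=1115
…
a_8=6:  p_8=6·42115+12112=264802,  q_8=6·3877+1115=24377
a_9=1:  p_9=1·264802+42115=306917,  q_9=1·24377+3877=28254
→ (306917, 28254).  Check: 306917²=94198044889, 118·28254²=94198044888, difference 1.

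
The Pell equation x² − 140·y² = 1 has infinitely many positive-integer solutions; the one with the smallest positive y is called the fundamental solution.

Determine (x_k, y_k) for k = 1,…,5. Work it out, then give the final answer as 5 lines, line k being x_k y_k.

[11; 1,4,1,22] for √140; ℓ=4 ⇒ convergent index 3
a_0=11:  p_0=11·1+0=11,  q_0=11·0+1=1
…
a_2=4:  p_2=4·12+11=59,  q_2=4·1+1=5
a_3=1:  p_3=1·59+12=71,  q_3=1·5+1=6
→ (71, 6).  Check: 71²=5041, 140·6²=5040, difference 1.
k=2:  x_2 = 71·71+140·6·6 = 10081,  y_2 = 71·6+6·71 = 852
k=3:  x_3 = 71·10081+140·6·852 = 1431431,  y_3 = 71·852+6·10081 = 120978
k=4:  x_4 = 71·1431431+140·6·120978 = 203253121,  y_4 = 71·120978+6·1431431 = 17178024
k=5:  x_5 = 71·203253121+140·6·17178024 = 28860511751,  y_5 = 71·17178024+6·203253121 = 2439158430

71 6
10081 852
1431431 120978
203253121 17178024
28860511751 2439158430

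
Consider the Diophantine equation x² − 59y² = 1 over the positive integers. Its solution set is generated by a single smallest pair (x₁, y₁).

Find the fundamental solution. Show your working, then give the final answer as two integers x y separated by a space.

[7; 1,2,7,2,1,14] for √59; ℓ=6 ⇒ convergent index 5
i=0: a=7 ⇒ p=7, q=1
i=1: a=1 ⇒ p=8, q=1
i=2: a=2 ⇒ p=23, q=3
i=3: a=7 ⇒ p=169, q=22
i=4: a=2 ⇒ p=361, q=47
i=5: a=1 ⇒ p=530, q=69
fundamental: x₁=530, y₁=69  (since 280900 − 59·4761 = 1)

530 69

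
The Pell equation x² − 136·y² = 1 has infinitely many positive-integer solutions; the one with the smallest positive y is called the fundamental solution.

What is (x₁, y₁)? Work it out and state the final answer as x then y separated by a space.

35 3

[11; 1,1,1,22] for √136; ℓ=4 ⇒ convergent index 3
k=0  a_k=11  p_k/q_k = 11/1
…
k=2  a_k=1  p_k/q_k = 23/2
k=3  a_k=1  p_k/q_k = 35/3
→ (35, 3).  Check: 35²=1225, 136·3²=1224, difference 1.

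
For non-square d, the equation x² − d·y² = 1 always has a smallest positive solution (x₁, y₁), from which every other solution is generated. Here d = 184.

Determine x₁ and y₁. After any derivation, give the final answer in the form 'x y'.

√184 → a₀=13, period (1,1,3,2,1,2,1,2,3,1,1,26); ℓ=12 even so k=11
k=0  a_k=13  p_k/q_k = 13/1
k=1  a_k=1  p_k/q_k = 14/1
k=2  a_k=1  p_k/q_k = 27/2
k=3  a_k=3  p_k/q_k = 95/7
k=4  a_k=2  p_k/q_k = 217/16
…
k=6  a_k=2  p_k/q_k = 841/62
k=7  a_k=1  p_k/q_k = 1153/85
k=8  a_k=2  p_k/q_k = 3147/232
k=9  a_k=3  p_k/q_k = 10594/781
k=10  a_k=1  p_k/q_k = 13741/1013
k=11  a_k=1  p_k/q_k = 24335/1794
fundamental: x₁=24335, y₁=1794  (since 592192225 − 184·3218436 = 1)

24335 1794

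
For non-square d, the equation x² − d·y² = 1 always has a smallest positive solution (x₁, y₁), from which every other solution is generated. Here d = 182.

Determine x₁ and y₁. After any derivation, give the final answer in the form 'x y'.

[13; 2,26] for √182; ℓ=2 ⇒ convergent index 1
k=0  a_k=13  p_k/q_k = 13/1
k=1  a_k=2  p_k/q_k = 27/2
fundamental: x₁=27, y₁=2  (since 729 − 182·4 = 1)

27 2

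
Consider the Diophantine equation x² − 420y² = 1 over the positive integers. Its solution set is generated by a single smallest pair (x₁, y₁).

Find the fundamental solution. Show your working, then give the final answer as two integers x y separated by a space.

√420 = [20; 2,40, …], period ℓ=2 (even) → k=1
step 0: (20, 1)  from 20·(1,0) + (0,1)
step 1: (41, 2)  from 2·(20,1) + (1,0)
→ (41, 2).  Check: 41²=1681, 420·2²=1680, difference 1.

41 2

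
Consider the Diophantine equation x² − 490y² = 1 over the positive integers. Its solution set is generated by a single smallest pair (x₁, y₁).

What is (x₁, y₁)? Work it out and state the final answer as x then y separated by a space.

[22; 7,2,1,4,4,4,1,2,7,44] for √490; ℓ=10 ⇒ convergent index 9
i=0: a=22 ⇒ p=22, q=1
i=1: a=7 ⇒ p=155, q=7
i=2: a=2 ⇒ p=332, q=15
i=3: a=1 ⇒ p=487, q=22
i=4: a=4 ⇒ p=2280, q=103
…
i=6: a=4 ⇒ p=40708, q=1839
…
i=8: a=2 ⇒ p=141338, q=6385
i=9: a=7 ⇒ p=1039681, q=46968
(x₁, y₁) = (1039681, 46968);  1039681² − 490·46968² = 1 ✓

1039681 46968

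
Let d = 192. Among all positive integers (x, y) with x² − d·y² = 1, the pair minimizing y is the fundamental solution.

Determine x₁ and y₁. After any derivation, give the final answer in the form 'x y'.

97 7

[13; 1,5,1,26] for √192; ℓ=4 ⇒ convergent index 3
step 0: (13, 1)  from 13·(1,0) + (0,1)
…
step 2: (83, 6)  from 5·(14,1) + (13,1)
step 3: (97, 7)  from 1·(83,6) + (14,1)
(x₁, y₁) = (97, 7);  97² − 192·7² = 1 ✓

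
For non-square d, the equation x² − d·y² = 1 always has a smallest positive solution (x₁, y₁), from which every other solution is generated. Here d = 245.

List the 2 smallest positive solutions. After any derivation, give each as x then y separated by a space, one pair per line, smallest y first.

[15; 1,1,1,7,6,7,1,1,1,30] for √245; ℓ=10 ⇒ convergent index 9
i=0: a=15 ⇒ p=15, q=1
…
i=2: a=1 ⇒ p=31, q=2
…
i=6: a=7 ⇒ p=15809, q=1010
i=7: a=1 ⇒ p=18016, q=1151
i=8: a=1 ⇒ p=33825, q=2161
i=9: a=1 ⇒ p=51841, q=3312
(x₁, y₁) = (51841, 3312);  51841² − 245·3312² = 1 ✓
(51841+3312√245)^2 = 5374978561 + 343394784√245

51841 3312
5374978561 343394784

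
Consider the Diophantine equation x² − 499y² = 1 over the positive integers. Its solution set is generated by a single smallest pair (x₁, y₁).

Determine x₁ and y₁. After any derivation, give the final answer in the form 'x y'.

√499 → a₀=22, period (2,1,21,1,2,44); ℓ=6 even so k=5
k=0  a_k=22  p_k/q_k = 22/1
…
k=4  a_k=1  p_k/q_k = 1519/68
k=5  a_k=2  p_k/q_k = 4490/201
fundamental: x₁=4490, y₁=201  (since 20160100 − 499·40401 = 1)

4490 201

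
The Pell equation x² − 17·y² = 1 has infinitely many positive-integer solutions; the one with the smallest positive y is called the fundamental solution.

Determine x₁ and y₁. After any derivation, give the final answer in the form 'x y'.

33 8

d=17: √d = [4; 8] (ℓ=1, odd), read p_1/q_1
a_0=4:  p_0=4·1+0=4,  q_0=4·0+1=1
a_1=8:  p_1=8·4+1=33,  q_1=8·1+0=8
fundamental: x₁=33, y₁=8  (since 1089 − 17·64 = 1)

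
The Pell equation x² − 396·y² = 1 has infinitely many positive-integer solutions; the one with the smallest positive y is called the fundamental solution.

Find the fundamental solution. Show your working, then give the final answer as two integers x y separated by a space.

[19; 1,8,1,38] for √396; ℓ=4 ⇒ convergent index 3
a_0=19:  p_0=19·1+0=19,  q_0=19·0+1=1
a_1=1:  p_1=1·19+1=20,  q_1=1·1+0=1
a_2=8:  p_2=8·20+19=179,  q_2=8·1+1=9
a_3=1:  p_3=1·179+20=199,  q_3=1·9+1=10
→ (199, 10).  Check: 199²=39601, 396·10²=39600, difference 1.

199 10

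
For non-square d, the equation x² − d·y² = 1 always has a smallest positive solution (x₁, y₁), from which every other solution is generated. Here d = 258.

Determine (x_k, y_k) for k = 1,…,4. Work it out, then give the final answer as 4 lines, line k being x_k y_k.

257 16
132097 8224
67897601 4227120
34899234817 2172731456

d=258: √d = [16; 16,32] (ℓ=2, even), read p_1/q_1
k=0  a_k=16  p_k/q_k = 16/1
k=1  a_k=16  p_k/q_k = 257/16
→ (257, 16).  Check: 257²=66049, 258·16²=66048, difference 1.
k=2:  x_2 = 257·257+258·16·16 = 132097,  y_2 = 257·16+16·257 = 8224
k=3:  x_3 = 257·132097+258·16·8224 = 67897601,  y_3 = 257·8224+16·132097 = 4227120
k=4:  x_4 = 257·67897601+258·16·4227120 = 34899234817,  y_4 = 257·4227120+16·67897601 = 2172731456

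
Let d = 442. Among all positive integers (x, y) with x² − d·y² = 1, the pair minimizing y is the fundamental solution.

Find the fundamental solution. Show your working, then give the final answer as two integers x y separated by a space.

√442 = [21; 42, …], period ℓ=1 (odd) → k=1
step 0: (21, 1)  from 21·(1,0) + (0,1)
step 1: (883, 42)  from 42·(21,1) + (1,0)
→ (883, 42).  Check: 883²=779689, 442·42²=779688, difference 1.

883 42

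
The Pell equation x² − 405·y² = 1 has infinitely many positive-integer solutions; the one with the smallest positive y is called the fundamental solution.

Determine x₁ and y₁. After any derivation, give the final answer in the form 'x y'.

161 8

√405 → a₀=20, period (8,40); ℓ=2 even so k=1
k=0  a_k=20  p_k/q_k = 20/1
k=1  a_k=8  p_k/q_k = 161/8
→ (161, 8).  Check: 161²=25921, 405·8²=25920, difference 1.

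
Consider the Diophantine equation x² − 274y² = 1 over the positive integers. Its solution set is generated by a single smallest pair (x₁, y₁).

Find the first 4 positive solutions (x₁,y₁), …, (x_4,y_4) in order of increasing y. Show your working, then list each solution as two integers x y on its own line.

3959299 239190
31352097142801 1894049455620
248264653730785753699 14998216231173381570
1965907990503261255572251201 118764845051735182903983240

√274 = [16; 1,1,4,4,1,1,32, …], period ℓ=7 (odd) → k=13
k=0  a_k=16  p_k/q_k = 16/1
…
k=3  a_k=4  p_k/q_k = 149/9
k=4  a_k=4  p_k/q_k = 629/38
k=5  a_k=1  p_k/q_k = 778/47
k=6  a_k=1  p_k/q_k = 1407/85
k=7  a_k=32  p_k/q_k = 45802/2767
k=8  a_k=1  p_k/q_k = 47209/2852
…
k=11  a_k=4  p_k/q_k = 1770023/106931
k=12  a_k=1  p_k/q_k = 2189276/132259
k=13  a_k=1  p_k/q_k = 3959299/239190
(x₁, y₁) = (3959299, 239190);  3959299² − 274·239190² = 1 ✓
(3959299+239190√274)^2 = 31352097142801 + 1894049455620√274
(3959299+239190√274)^3 = 248264653730785753699 + 14998216231173381570√274
(3959299+239190√274)^4 = 1965907990503261255572251201 + 118764845051735182903983240√274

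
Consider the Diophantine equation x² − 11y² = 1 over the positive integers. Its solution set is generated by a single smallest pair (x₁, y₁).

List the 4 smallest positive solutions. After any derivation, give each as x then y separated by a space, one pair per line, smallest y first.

10 3
199 60
3970 1197
79201 23880

√11 = [3; 3,6, …], period ℓ=2 (even) → k=1
k=0  a_k=3  p_k/q_k = 3/1
k=1  a_k=3  p_k/q_k = 10/3
(x₁, y₁) = (10, 3);  10² − 11·3² = 1 ✓
k=2:  x_2 = 10·10+11·3·3 = 199,  y_2 = 10·3+3·10 = 60
k=3:  x_3 = 10·199+11·3·60 = 3970,  y_3 = 10·60+3·199 = 1197
k=4:  x_4 = 10·3970+11·3·1197 = 79201,  y_4 = 10·1197+3·3970 = 23880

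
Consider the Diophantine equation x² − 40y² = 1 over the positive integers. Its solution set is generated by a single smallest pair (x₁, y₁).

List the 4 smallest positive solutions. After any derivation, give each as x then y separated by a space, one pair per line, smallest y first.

√40 → a₀=6, period (3,12); ℓ=2 even so k=1
step 0: (6, 1)  from 6·(1,0) + (0,1)
step 1: (19, 3)  from 3·(6,1) + (1,0)
→ (19, 3).  Check: 19²=361, 40·3²=360, difference 1.
(x_2, y_2) = (19·19 + 40·3·3, 19·3 + 3·19) = (721, 114)
(x_3, y_3) = (19·721 + 40·3·114, 19·114 + 3·721) = (27379, 4329)
(x_4, y_4) = (19·27379 + 40·3·4329, 19·4329 + 3·27379) = (1039681, 164388)

19 3
721 114
27379 4329
1039681 164388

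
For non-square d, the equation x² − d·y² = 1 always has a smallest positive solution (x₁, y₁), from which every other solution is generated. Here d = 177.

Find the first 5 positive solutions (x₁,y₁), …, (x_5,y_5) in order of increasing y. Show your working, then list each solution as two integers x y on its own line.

[13; 3,3,2,8,2,3,3,26] for √177; ℓ=8 ⇒ convergent index 7
k=0  a_k=13  p_k/q_k = 13/1
…
k=5  a_k=2  p_k/q_k = 5468/411
k=6  a_k=3  p_k/q_k = 18985/1427
k=7  a_k=3  p_k/q_k = 62423/4692
fundamental: x₁=62423, y₁=4692  (since 3896630929 − 177·22014864 = 1)
k=2:  x_2 = 62423·62423+177·4692·4692 = 7793261857,  y_2 = 62423·4692+4692·62423 = 585777432
k=3:  x_3 = 62423·7793261857+177·4692·585777432 = 972957569736599,  y_3 = 62423·585777432+4692·7793261857 = 73131969270780
k=4:  x_4 = 62423·972957569736599+177·4692·73131969270780 = 121469860743542176897,  y_4 = 62423·73131969270780+4692·972957569736599 = 9130233834994022448
k=5:  x_5 = 62423·121469860743542176897+177·4692·9130233834994022448 = 15165026233415309047146263,  y_5 = 62423·9130233834994022448+4692·121469860743542176897 = 1139873173290531757272228

62423 4692
7793261857 585777432
972957569736599 73131969270780
121469860743542176897 9130233834994022448
15165026233415309047146263 1139873173290531757272228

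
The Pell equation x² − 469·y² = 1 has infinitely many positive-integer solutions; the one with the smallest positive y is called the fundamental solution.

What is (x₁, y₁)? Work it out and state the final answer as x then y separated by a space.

137215 6336

√469 = [21; 1,1,1,10,6,10,1,1,1,42, …], period ℓ=10 (even) → k=9
k=0  a_k=21  p_k/q_k = 21/1
…
k=3  a_k=1  p_k/q_k = 65/3
k=4  a_k=10  p_k/q_k = 693/32
…
k=6  a_k=10  p_k/q_k = 42923/1982
…
k=8  a_k=1  p_k/q_k = 90069/4159
k=9  a_k=1  p_k/q_k = 137215/6336
fundamental: x₁=137215, y₁=6336  (since 18827956225 − 469·40144896 = 1)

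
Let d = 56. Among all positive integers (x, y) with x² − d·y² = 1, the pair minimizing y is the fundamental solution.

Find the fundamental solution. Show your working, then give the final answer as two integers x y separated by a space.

√56 = [7; 2,14, …], period ℓ=2 (even) → k=1
k=0  a_k=7  p_k/q_k = 7/1
k=1  a_k=2  p_k/q_k = 15/2
→ (15, 2).  Check: 15²=225, 56·2²=224, difference 1.

15 2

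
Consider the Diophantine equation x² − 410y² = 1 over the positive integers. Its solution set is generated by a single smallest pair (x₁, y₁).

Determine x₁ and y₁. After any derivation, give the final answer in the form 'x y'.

√410 → a₀=20, period (4,40); ℓ=2 even so k=1
i=0: a=20 ⇒ p=20, q=1
i=1: a=4 ⇒ p=81, q=4
(x₁, y₁) = (81, 4);  81² − 410·4² = 1 ✓

81 4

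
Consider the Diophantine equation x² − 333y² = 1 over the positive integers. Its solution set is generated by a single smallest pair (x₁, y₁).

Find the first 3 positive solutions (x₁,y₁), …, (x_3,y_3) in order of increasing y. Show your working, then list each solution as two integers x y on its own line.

√333 = [18; 4,36, …], period ℓ=2 (even) → k=1
a_0=18:  p_0=18·1+0=18,  q_0=18·0+1=1
a_1=4:  p_1=4·18+1=73,  q_1=4·1+0=4
(x₁, y₁) = (73, 4);  73² − 333·4² = 1 ✓
(x_2, y_2) = (73·73 + 333·4·4, 73·4 + 4·73) = (10657, 584)
(x_3, y_3) = (73·10657 + 333·4·584, 73·584 + 4·10657) = (1555849, 85260)

73 4
10657 584
1555849 85260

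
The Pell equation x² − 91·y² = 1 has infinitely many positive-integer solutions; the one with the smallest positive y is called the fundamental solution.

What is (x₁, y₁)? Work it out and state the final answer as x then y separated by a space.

[9; 1,1,5,1,5,1,1,18] for √91; ℓ=8 ⇒ convergent index 7
k=0  a_k=9  p_k/q_k = 9/1
…
k=3  a_k=5  p_k/q_k = 105/11
k=4  a_k=1  p_k/q_k = 124/13
k=5  a_k=5  p_k/q_k = 725/76
k=6  a_k=1  p_k/q_k = 849/89
k=7  a_k=1  p_k/q_k = 1574/165
(x₁, y₁) = (1574, 165);  1574² − 91·165² = 1 ✓

1574 165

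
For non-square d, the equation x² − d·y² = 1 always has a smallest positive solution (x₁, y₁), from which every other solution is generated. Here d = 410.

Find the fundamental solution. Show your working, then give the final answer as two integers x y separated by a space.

81 4

√410 = [20; 4,40, …], period ℓ=2 (even) → k=1
step 0: (20, 1)  from 20·(1,0) + (0,1)
step 1: (81, 4)  from 4·(20,1) + (1,0)
fundamental: x₁=81, y₁=4  (since 6561 − 410·16 = 1)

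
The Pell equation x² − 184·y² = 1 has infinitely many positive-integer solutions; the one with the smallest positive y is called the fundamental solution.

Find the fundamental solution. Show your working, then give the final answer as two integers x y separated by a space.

√184 = [13; 1,1,3,2,1,2,1,2,3,1,1,26, …], period ℓ=12 (even) → k=11
i=0: a=13 ⇒ p=13, q=1
…
i=4: a=2 ⇒ p=217, q=16
…
i=7: a=1 ⇒ p=1153, q=85
…
i=10: a=1 ⇒ p=13741, q=1013
i=11: a=1 ⇒ p=24335, q=1794
→ (24335, 1794).  Check: 24335²=592192225, 184·1794²=592192224, difference 1.

24335 1794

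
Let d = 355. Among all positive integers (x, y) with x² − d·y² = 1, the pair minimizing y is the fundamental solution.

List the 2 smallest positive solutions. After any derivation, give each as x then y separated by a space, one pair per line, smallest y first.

√355 = [18; 1,5,3,3,1,6,1,3,3,5,1,36, …], period ℓ=12 (even) → k=11
i=0: a=18 ⇒ p=18, q=1
…
i=3: a=3 ⇒ p=358, q=19
…
i=7: a=1 ⇒ p=12002, q=637
…
i=9: a=3 ⇒ p=151391, q=8035
i=10: a=5 ⇒ p=803418, q=42641
i=11: a=1 ⇒ p=954809, q=50676
fundamental: x₁=954809, y₁=50676  (since 911660226481 − 355·2568056976 = 1)
(x_2, y_2) = (954809·954809 + 355·50676·50676, 954809·50676 + 50676·954809) = (1823320452961, 96771801768)

954809 50676
1823320452961 96771801768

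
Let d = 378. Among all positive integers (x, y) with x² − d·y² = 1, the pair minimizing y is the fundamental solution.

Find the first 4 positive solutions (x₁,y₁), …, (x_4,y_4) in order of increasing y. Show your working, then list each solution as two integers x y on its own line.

d=378: √d = [19; 2,3,1,4,1,3,2,38] (ℓ=8, even), read p_7/q_7
step 0: (19, 1)  from 19·(1,0) + (0,1)
…
step 2: (136, 7)  from 3·(39,2) + (19,1)
step 3: (175, 9)  from 1·(136,7) + (39,2)
…
step 6: (3869, 199)  from 3·(1011,52) + (836,43)
step 7: (8749, 450)  from 2·(3869,199) + (1011,52)
fundamental: x₁=8749, y₁=450  (since 76545001 − 378·202500 = 1)
n=2: (8749,450)∘(8749,450) = (8749·8749+378·450·450, 8749·450+450·8749) = (153090001,7874100)
n=3: (153090001,7874100)∘(8749,450) = (8749·153090001+378·450·7874100, 8749·7874100+450·153090001) = (2678768828749,137781001350)
n=4: (2678768828749,137781001350)∘(8749,450) = (8749·2678768828749+378·450·137781001350, 8749·137781001350+450·2678768828749) = (46873096812360001,2410891953748200)

8749 450
153090001 7874100
2678768828749 137781001350
46873096812360001 2410891953748200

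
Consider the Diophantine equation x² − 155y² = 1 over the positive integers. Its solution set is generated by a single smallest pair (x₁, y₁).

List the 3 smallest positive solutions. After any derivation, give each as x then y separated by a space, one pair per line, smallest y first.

d=155: √d = [12; 2,4,2,24] (ℓ=4, even), read p_3/q_3
a_0=12:  p_0=12·1+0=12,  q_0=12·0+1=1
a_1=2:  p_1=2·12+1=25,  q_1=2·1+0=2
a_2=4:  p_2=4·25+12=112,  q_2=4·2+1=9
a_3=2:  p_3=2·112+25=249,  q_3=2·9+2=20
→ (249, 20).  Check: 249²=62001, 155·20²=62000, difference 1.
(249+20√155)^2 = 124001 + 9960√155
(249+20√155)^3 = 61752249 + 4960060√155

249 20
124001 9960
61752249 4960060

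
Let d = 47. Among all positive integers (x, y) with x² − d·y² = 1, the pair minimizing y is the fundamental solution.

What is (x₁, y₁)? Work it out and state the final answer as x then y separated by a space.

48 7

[6; 1,5,1,12] for √47; ℓ=4 ⇒ convergent index 3
i=0: a=6 ⇒ p=6, q=1
…
i=2: a=5 ⇒ p=41, q=6
i=3: a=1 ⇒ p=48, q=7
fundamental: x₁=48, y₁=7  (since 2304 − 47·49 = 1)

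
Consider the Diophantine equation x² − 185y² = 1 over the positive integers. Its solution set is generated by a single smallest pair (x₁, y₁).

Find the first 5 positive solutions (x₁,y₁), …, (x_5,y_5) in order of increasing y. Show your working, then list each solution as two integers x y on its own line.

9249 680
171088001 12578640
3164785833249 232679682040
58542208172352001 4304108745797280
1082913763607381481249 79617403347078403400

√185 → a₀=13, period (1,1,1,1,26); ℓ=5 odd so k=9
i=0: a=13 ⇒ p=13, q=1
…
i=7: a=1 ⇒ p=3686, q=271
i=8: a=1 ⇒ p=5563, q=409
i=9: a=1 ⇒ p=9249, q=680
fundamental: x₁=9249, y₁=680  (since 85544001 − 185·462400 = 1)
(x_2, y_2) = (9249·9249 + 185·680·680, 9249·680 + 680·9249) = (171088001, 12578640)
(x_3, y_3) = (9249·171088001 + 185·680·12578640, 9249·12578640 + 680·171088001) = (3164785833249, 232679682040)
(x_4, y_4) = (9249·3164785833249 + 185·680·232679682040, 9249·232679682040 + 680·3164785833249) = (58542208172352001, 4304108745797280)
(x_5, y_5) = (9249·58542208172352001 + 185·680·4304108745797280, 9249·4304108745797280 + 680·58542208172352001) = (1082913763607381481249, 79617403347078403400)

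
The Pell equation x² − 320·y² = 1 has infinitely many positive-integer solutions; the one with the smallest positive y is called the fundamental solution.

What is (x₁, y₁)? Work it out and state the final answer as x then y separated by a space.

d=320: √d = [17; 1,7,1,34] (ℓ=4, even), read p_3/q_3
step 0: (17, 1)  from 17·(1,0) + (0,1)
…
step 2: (143, 8)  from 7·(18,1) + (17,1)
step 3: (161, 9)  from 1·(143,8) + (18,1)
fundamental: x₁=161, y₁=9  (since 25921 − 320·81 = 1)

161 9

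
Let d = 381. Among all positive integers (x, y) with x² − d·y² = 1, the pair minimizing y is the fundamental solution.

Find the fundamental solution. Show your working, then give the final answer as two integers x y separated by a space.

√381 → a₀=19, period (1,1,12,1,1,38); ℓ=6 even so k=5
step 0: (19, 1)  from 19·(1,0) + (0,1)
step 1: (20, 1)  from 1·(19,1) + (1,0)
…
step 4: (527, 27)  from 1·(488,25) + (39,2)
step 5: (1015, 52)  from 1·(527,27) + (488,25)
(x₁, y₁) = (1015, 52);  1015² − 381·52² = 1 ✓

1015 52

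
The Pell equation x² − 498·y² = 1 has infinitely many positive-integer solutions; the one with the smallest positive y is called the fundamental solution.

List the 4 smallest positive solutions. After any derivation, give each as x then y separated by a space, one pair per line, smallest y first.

179777 8056
64639539457 2896567024
23241404969742401 1041472259739240
8356540122426119709697 374465516875386131936

√498 → a₀=22, period (3,6,22,6,3,44); ℓ=6 even so k=5
k=0  a_k=22  p_k/q_k = 22/1
…
k=4  a_k=6  p_k/q_k = 56794/2545
k=5  a_k=3  p_k/q_k = 179777/8056
fundamental: x₁=179777, y₁=8056  (since 32319769729 − 498·64899136 = 1)
k=2:  x_2 = 179777·179777+498·8056·8056 = 64639539457,  y_2 = 179777·8056+8056·179777 = 2896567024
k=3:  x_3 = 179777·64639539457+498·8056·2896567024 = 23241404969742401,  y_3 = 179777·2896567024+8056·64639539457 = 1041472259739240
k=4:  x_4 = 179777·23241404969742401+498·8056·1041472259739240 = 8356540122426119709697,  y_4 = 179777·1041472259739240+8056·23241404969742401 = 374465516875386131936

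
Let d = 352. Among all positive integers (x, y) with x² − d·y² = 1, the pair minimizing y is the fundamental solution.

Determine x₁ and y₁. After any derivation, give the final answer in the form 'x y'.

77617 4137

[18; 1,3,5,9,5,3,1,36] for √352; ℓ=8 ⇒ convergent index 7
step 0: (18, 1)  from 18·(1,0) + (0,1)
…
step 3: (394, 21)  from 5·(75,4) + (19,1)
step 4: (3621, 193)  from 9·(394,21) + (75,4)
step 5: (18499, 986)  from 5·(3621,193) + (394,21)
step 6: (59118, 3151)  from 3·(18499,986) + (3621,193)
step 7: (77617, 4137)  from 1·(59118,3151) + (18499,986)
→ (77617, 4137).  Check: 77617²=6024398689, 352·4137²=6024398688, difference 1.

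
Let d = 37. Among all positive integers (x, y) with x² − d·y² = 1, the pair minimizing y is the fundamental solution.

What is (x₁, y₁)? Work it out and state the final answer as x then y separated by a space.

√37 = [6; 12, …], period ℓ=1 (odd) → k=1
i=0: a=6 ⇒ p=6, q=1
i=1: a=12 ⇒ p=73, q=12
→ (73, 12).  Check: 73²=5329, 37·12²=5328, difference 1.

73 12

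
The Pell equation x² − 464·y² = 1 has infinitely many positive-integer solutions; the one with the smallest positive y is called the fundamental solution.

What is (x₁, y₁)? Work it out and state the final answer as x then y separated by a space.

√464 → a₀=21, period (1,1,5,1,1,1,5,1,1,42); ℓ=10 even so k=9
i=0: a=21 ⇒ p=21, q=1
i=1: a=1 ⇒ p=22, q=1
i=2: a=1 ⇒ p=43, q=2
i=3: a=5 ⇒ p=237, q=11
…
i=6: a=1 ⇒ p=797, q=37
…
i=8: a=1 ⇒ p=5299, q=246
i=9: a=1 ⇒ p=9801, q=455
→ (9801, 455).  Check: 9801²=96059601, 464·455²=96059600, difference 1.

9801 455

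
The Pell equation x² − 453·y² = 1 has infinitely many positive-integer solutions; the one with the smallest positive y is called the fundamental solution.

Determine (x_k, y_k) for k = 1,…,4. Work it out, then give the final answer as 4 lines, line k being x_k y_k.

[21; 3,1,1,10,14,10,1,1,3,42] for √453; ℓ=10 ⇒ convergent index 9
step 0: (21, 1)  from 21·(1,0) + (0,1)
step 1: (64, 3)  from 3·(21,1) + (1,0)
step 2: (85, 4)  from 1·(64,3) + (21,1)
…
step 4: (1575, 74)  from 10·(149,7) + (85,4)
step 5: (22199, 1043)  from 14·(1575,74) + (149,7)
step 6: (223565, 10504)  from 10·(22199,1043) + (1575,74)
…
step 8: (469329, 22051)  from 1·(245764,11547) + (223565,10504)
step 9: (1653751, 77700)  from 3·(469329,22051) + (245764,11547)
→ (1653751, 77700).  Check: 1653751²=2734892370001, 453·77700²=2734892370000, difference 1.
(1653751+77700√453)^2 = 5469784740001 + 256992905400√453
(1653751+77700√453)^3 = 18091323967121133751 + 850004548596233100√453
(1653751+77700√453)^4 = 59837090203895614338960001 + 2811391744490881177810800√453

1653751 77700
5469784740001 256992905400
18091323967121133751 850004548596233100
59837090203895614338960001 2811391744490881177810800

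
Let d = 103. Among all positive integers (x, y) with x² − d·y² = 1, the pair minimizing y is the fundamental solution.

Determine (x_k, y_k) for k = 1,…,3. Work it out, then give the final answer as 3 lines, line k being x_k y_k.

d=103: √d = [10; 6,1,2,1,1,9,1,1,2,1,6,20] (ℓ=12, even), read p_11/q_11
i=0: a=10 ⇒ p=10, q=1
i=1: a=6 ⇒ p=61, q=6
…
i=6: a=9 ⇒ p=4567, q=450
…
i=9: a=2 ⇒ p=24266, q=2391
i=10: a=1 ⇒ p=33877, q=3338
i=11: a=6 ⇒ p=227528, q=22419
(x₁, y₁) = (227528, 22419);  227528² − 103·22419² = 1 ✓
(x_2, y_2) = (227528·227528 + 103·22419·22419, 227528·22419 + 22419·227528) = (103537981567, 10201900464)
(x_3, y_3) = (227528·103537981567 + 103·22419·10201900464, 227528·10201900464 + 22419·103537981567) = (47115579739725224, 4642436017523565)

227528 22419
103537981567 10201900464
47115579739725224 4642436017523565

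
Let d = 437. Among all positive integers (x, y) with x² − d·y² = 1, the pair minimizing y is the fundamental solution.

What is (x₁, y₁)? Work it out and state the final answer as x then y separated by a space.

d=437: √d = [20; 1,9,2,9,1,40] (ℓ=6, even), read p_5/q_5
a_0=20:  p_0=20·1+0=20,  q_0=20·0+1=1
a_1=1:  p_1=1·20+1=21,  q_1=1·1+0=1
a_2=9:  p_2=9·21+20=209,  q_2=9·1+1=10
a_3=2:  p_3=2·209+21=439,  q_3=2·10+1=21
a_4=9:  p_4=9·439+209=4160,  q_4=9·21+10=199
a_5=1:  p_5=1·4160+439=4599,  q_5=1·199+21=220
→ (4599, 220).  Check: 4599²=21150801, 437·220²=21150800, difference 1.

4599 220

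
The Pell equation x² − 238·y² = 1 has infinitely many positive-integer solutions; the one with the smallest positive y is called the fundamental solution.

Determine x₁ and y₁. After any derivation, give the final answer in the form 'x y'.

11663 756

d=238: √d = [15; 2,2,1,14,1,2,2,30] (ℓ=8, even), read p_7/q_7
step 0: (15, 1)  from 15·(1,0) + (0,1)
…
step 2: (77, 5)  from 2·(31,2) + (15,1)
…
step 4: (1589, 103)  from 14·(108,7) + (77,5)
step 5: (1697, 110)  from 1·(1589,103) + (108,7)
step 6: (4983, 323)  from 2·(1697,110) + (1589,103)
step 7: (11663, 756)  from 2·(4983,323) + (1697,110)
→ (11663, 756).  Check: 11663²=136025569, 238·756²=136025568, difference 1.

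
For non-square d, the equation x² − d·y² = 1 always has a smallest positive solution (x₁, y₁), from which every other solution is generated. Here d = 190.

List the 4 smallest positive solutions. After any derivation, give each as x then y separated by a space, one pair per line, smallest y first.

√190 = [13; 1,3,1,1,1,…,3,1,26, …], period ℓ=14 (even) → k=13
k=0  a_k=13  p_k/q_k = 13/1
…
k=4  a_k=1  p_k/q_k = 124/9
…
k=10  a_k=1  p_k/q_k = 7085/514
k=11  a_k=1  p_k/q_k = 11234/815
k=12  a_k=3  p_k/q_k = 40787/2959
k=13  a_k=1  p_k/q_k = 52021/3774
→ (52021, 3774).  Check: 52021²=2706184441, 190·3774²=2706184440, difference 1.
(52021+3774√190)^2 = 5412368881 + 392654508√190
(52021+3774√190)^3 = 563113683064981 + 40852560317562√190
(52021+3774√190)^4 = 58587473808034384321 + 4250382080167131096√190

52021 3774
5412368881 392654508
563113683064981 40852560317562
58587473808034384321 4250382080167131096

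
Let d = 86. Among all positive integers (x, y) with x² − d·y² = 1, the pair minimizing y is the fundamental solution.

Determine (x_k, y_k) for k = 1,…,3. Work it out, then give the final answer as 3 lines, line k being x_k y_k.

10405 1122
216528049 23348820
4505948689285 485888943078

d=86: √d = [9; 3,1,1,1,8,1,1,1,3,18] (ℓ=10, even), read p_9/q_9
i=0: a=9 ⇒ p=9, q=1
i=1: a=3 ⇒ p=28, q=3
…
i=3: a=1 ⇒ p=65, q=7
i=4: a=1 ⇒ p=102, q=11
…
i=6: a=1 ⇒ p=983, q=106
i=7: a=1 ⇒ p=1864, q=201
i=8: a=1 ⇒ p=2847, q=307
i=9: a=3 ⇒ p=10405, q=1122
fundamental: x₁=10405, y₁=1122  (since 108264025 − 86·1258884 = 1)
(x_2, y_2) = (10405·10405 + 86·1122·1122, 10405·1122 + 1122·10405) = (216528049, 23348820)
(x_3, y_3) = (10405·216528049 + 86·1122·23348820, 10405·23348820 + 1122·216528049) = (4505948689285, 485888943078)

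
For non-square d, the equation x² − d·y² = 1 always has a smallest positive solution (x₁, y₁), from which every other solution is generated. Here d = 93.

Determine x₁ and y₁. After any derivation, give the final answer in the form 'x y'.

12151 1260

[9; 1,1,1,4,6,4,1,1,1,18] for √93; ℓ=10 ⇒ convergent index 9
i=0: a=9 ⇒ p=9, q=1
i=1: a=1 ⇒ p=10, q=1
…
i=3: a=1 ⇒ p=29, q=3
i=4: a=4 ⇒ p=135, q=14
i=5: a=6 ⇒ p=839, q=87
i=6: a=4 ⇒ p=3491, q=362
i=7: a=1 ⇒ p=4330, q=449
i=8: a=1 ⇒ p=7821, q=811
i=9: a=1 ⇒ p=12151, q=1260
fundamental: x₁=12151, y₁=1260  (since 147646801 − 93·1587600 = 1)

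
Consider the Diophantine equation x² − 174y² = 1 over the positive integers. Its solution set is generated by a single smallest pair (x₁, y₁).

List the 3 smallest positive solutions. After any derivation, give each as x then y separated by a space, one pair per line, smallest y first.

1451 110
4210801 319220
12219743051 926376330

√174 = [13; 5,4,5,26, …], period ℓ=4 (even) → k=3
k=0  a_k=13  p_k/q_k = 13/1
…
k=2  a_k=4  p_k/q_k = 277/21
k=3  a_k=5  p_k/q_k = 1451/110
fundamental: x₁=1451, y₁=110  (since 2105401 − 174·12100 = 1)
k=2:  x_2 = 1451·1451+174·110·110 = 4210801,  y_2 = 1451·110+110·1451 = 319220
k=3:  x_3 = 1451·4210801+174·110·319220 = 12219743051,  y_3 = 1451·319220+110·4210801 = 926376330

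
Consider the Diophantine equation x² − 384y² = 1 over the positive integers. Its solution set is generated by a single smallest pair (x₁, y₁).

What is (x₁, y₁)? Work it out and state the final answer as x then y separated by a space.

√384 = [19; 1,1,2,9,2,1,1,38, …], period ℓ=8 (even) → k=7
step 0: (19, 1)  from 19·(1,0) + (0,1)
step 1: (20, 1)  from 1·(19,1) + (1,0)
…
step 3: (98, 5)  from 2·(39,2) + (20,1)
step 4: (921, 47)  from 9·(98,5) + (39,2)
step 5: (1940, 99)  from 2·(921,47) + (98,5)
step 6: (2861, 146)  from 1·(1940,99) + (921,47)
step 7: (4801, 245)  from 1·(2861,146) + (1940,99)
→ (4801, 245).  Check: 4801²=23049601, 384·245²=23049600, difference 1.

4801 245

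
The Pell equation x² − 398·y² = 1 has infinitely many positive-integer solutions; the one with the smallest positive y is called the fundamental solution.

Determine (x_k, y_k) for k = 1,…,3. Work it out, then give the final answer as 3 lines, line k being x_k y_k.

399 20
318401 15960
254083599 12736060

d=398: √d = [19; 1,18,1,38] (ℓ=4, even), read p_3/q_3
step 0: (19, 1)  from 19·(1,0) + (0,1)
…
step 2: (379, 19)  from 18·(20,1) + (19,1)
step 3: (399, 20)  from 1·(379,19) + (20,1)
(x₁, y₁) = (399, 20);  399² − 398·20² = 1 ✓
n=2: (399,20)∘(399,20) = (399·399+398·20·20, 399·20+20·399) = (318401,15960)
n=3: (318401,15960)∘(399,20) = (399·318401+398·20·15960, 399·15960+20·318401) = (254083599,12736060)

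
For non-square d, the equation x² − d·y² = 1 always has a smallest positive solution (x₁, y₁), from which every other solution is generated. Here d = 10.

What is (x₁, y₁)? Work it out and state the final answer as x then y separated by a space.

[3; 6] for √10; ℓ=1 ⇒ convergent index 1
a_0=3:  p_0=3·1+0=3,  q_0=3·0+1=1
a_1=6:  p_1=6·3+1=19,  q_1=6·1+0=6
→ (19, 6).  Check: 19²=361, 10·6²=360, difference 1.

19 6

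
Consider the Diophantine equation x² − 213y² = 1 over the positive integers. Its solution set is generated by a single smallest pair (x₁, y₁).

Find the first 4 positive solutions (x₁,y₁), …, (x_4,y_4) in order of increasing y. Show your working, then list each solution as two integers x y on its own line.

√213 = [14; 1,1,2,6,1,8,1,6,2,1,1,28, …], period ℓ=12 (even) → k=11
step 0: (14, 1)  from 14·(1,0) + (0,1)
step 1: (15, 1)  from 1·(14,1) + (1,0)
step 2: (29, 2)  from 1·(15,1) + (14,1)
step 3: (73, 5)  from 2·(29,2) + (15,1)
step 4: (467, 32)  from 6·(73,5) + (29,2)
step 5: (540, 37)  from 1·(467,32) + (73,5)
step 6: (4787, 328)  from 8·(540,37) + (467,32)
step 7: (5327, 365)  from 1·(4787,328) + (540,37)
step 8: (36749, 2518)  from 6·(5327,365) + (4787,328)
step 9: (78825, 5401)  from 2·(36749,2518) + (5327,365)
step 10: (115574, 7919)  from 1·(78825,5401) + (36749,2518)
step 11: (194399, 13320)  from 1·(115574,7919) + (78825,5401)
(x₁, y₁) = (194399, 13320);  194399² − 213·13320² = 1 ✓
(194399+13320√213)^2 = 75581942401 + 5178789360√213
(194399+13320√213)^3 = 29386108041429599 + 2013502945575960√213
(194399+13320√213)^4 = 11425260034216163289601 + 782845918228863306720√213

194399 13320
75581942401 5178789360
29386108041429599 2013502945575960
11425260034216163289601 782845918228863306720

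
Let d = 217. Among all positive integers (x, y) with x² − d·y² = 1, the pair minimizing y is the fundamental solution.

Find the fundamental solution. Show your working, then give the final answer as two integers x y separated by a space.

3844063 260952

√217 = [14; 1,2,1,2,1,…,2,1,28, …], period ℓ=16 (even) → k=15
a_0=14:  p_0=14·1+0=14,  q_0=14·0+1=1
…
a_2=2:  p_2=2·15+14=44,  q_2=2·1+1=3
…
a_4=2:  p_4=2·59+44=162,  q_4=2·4+3=11
…
a_6=1:  p_6=1·221+162=383,  q_6=1·15+11=26
…
a_9=9:  p_9=9·15055+3668=139163,  q_9=9·1022+249=9447
a_10=1:  p_10=1·139163+15055=154218,  q_10=1·9447+1022=10469
…
a_14=2:  p_14=2·1034361+740980=2809702,  q_14=2·70217+50301=190735
a_15=1:  p_15=1·2809702+1034361=3844063,  q_15=1·190735+70217=260952
fundamental: x₁=3844063, y₁=260952  (since 14776820347969 − 217·68095946304 = 1)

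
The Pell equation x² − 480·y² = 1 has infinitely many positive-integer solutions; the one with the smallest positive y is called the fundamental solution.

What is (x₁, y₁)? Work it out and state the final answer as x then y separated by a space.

241 11

√480 → a₀=21, period (1,9,1,42); ℓ=4 even so k=3
k=0  a_k=21  p_k/q_k = 21/1
…
k=2  a_k=9  p_k/q_k = 219/10
k=3  a_k=1  p_k/q_k = 241/11
→ (241, 11).  Check: 241²=58081, 480·11²=58080, difference 1.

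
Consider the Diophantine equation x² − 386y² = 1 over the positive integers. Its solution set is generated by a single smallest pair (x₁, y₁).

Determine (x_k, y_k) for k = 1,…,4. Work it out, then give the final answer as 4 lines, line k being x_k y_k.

[19; 1,1,1,4,1,18,1,4,1,1,1,38] for √386; ℓ=12 ⇒ convergent index 11
i=0: a=19 ⇒ p=19, q=1
…
i=3: a=1 ⇒ p=59, q=3
…
i=5: a=1 ⇒ p=334, q=17
…
i=7: a=1 ⇒ p=6621, q=337
…
i=10: a=1 ⇒ p=72163, q=3673
i=11: a=1 ⇒ p=111555, q=5678
fundamental: x₁=111555, y₁=5678  (since 12444518025 − 386·32239684 = 1)
(111555+5678√386)^2 = 24889036049 + 1266818580√386
(111555+5678√386)^3 = 5552992832780835 + 282639893378122√386
(111555+5678√386)^4 = 1238928230896843060801 + 63059786610325980840√386

111555 5678
24889036049 1266818580
5552992832780835 282639893378122
1238928230896843060801 63059786610325980840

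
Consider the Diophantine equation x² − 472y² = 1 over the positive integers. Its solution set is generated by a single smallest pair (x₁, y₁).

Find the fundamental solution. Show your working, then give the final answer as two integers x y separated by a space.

[21; 1,2,1,1,1,…,2,1,42] for √472; ℓ=14 ⇒ convergent index 13
step 0: (21, 1)  from 21·(1,0) + (0,1)
step 1: (22, 1)  from 1·(21,1) + (1,0)
step 2: (65, 3)  from 2·(22,1) + (21,1)
step 3: (87, 4)  from 1·(65,3) + (22,1)
step 4: (152, 7)  from 1·(87,4) + (65,3)
step 5: (239, 11)  from 1·(152,7) + (87,4)
step 6: (1108, 51)  from 4·(239,11) + (152,7)
step 7: (5779, 266)  from 5·(1108,51) + (239,11)
step 8: (24224, 1115)  from 4·(5779,266) + (1108,51)
…
step 10: (54227, 2496)  from 1·(30003,1381) + (24224,1115)
…
step 12: (222687, 10250)  from 2·(84230,3877) + (54227,2496)
step 13: (306917, 14127)  from 1·(222687,10250) + (84230,3877)
→ (306917, 14127).  Check: 306917²=94198044889, 472·14127²=94198044888, difference 1.

306917 14127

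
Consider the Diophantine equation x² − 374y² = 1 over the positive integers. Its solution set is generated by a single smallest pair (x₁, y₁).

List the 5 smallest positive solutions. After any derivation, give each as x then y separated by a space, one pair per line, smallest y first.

√374 → a₀=19, period (2,1,18,1,2,38); ℓ=6 even so k=5
i=0: a=19 ⇒ p=19, q=1
i=1: a=2 ⇒ p=39, q=2
…
i=3: a=18 ⇒ p=1083, q=56
i=4: a=1 ⇒ p=1141, q=59
i=5: a=2 ⇒ p=3365, q=174
(x₁, y₁) = (3365, 174);  3365² − 374·174² = 1 ✓
k=2:  x_2 = 3365·3365+374·174·174 = 22646449,  y_2 = 3365·174+174·3365 = 1171020
k=3:  x_3 = 3365·22646449+374·174·1171020 = 152410598405,  y_3 = 3365·1171020+174·22646449 = 7880964426
k=4:  x_4 = 3365·152410598405+374·174·7880964426 = 1025723304619201,  y_4 = 3365·7880964426+174·152410598405 = 53038889415960
k=5:  x_5 = 3365·1025723304619201+374·174·53038889415960 = 6903117687676624325,  y_5 = 3365·53038889415960+174·1025723304619201 = 356951717888446374

3365 174
22646449 1171020
152410598405 7880964426
1025723304619201 53038889415960
6903117687676624325 356951717888446374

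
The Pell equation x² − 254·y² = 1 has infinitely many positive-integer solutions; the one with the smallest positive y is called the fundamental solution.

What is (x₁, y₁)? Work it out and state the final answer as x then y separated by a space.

255 16

d=254: √d = [15; 1,14,1,30] (ℓ=4, even), read p_3/q_3
a_0=15:  p_0=15·1+0=15,  q_0=15·0+1=1
…
a_2=14:  p_2=14·16+15=239,  q_2=14·1+1=15
a_3=1:  p_3=1·239+16=255,  q_3=1·15+1=16
(x₁, y₁) = (255, 16);  255² − 254·16² = 1 ✓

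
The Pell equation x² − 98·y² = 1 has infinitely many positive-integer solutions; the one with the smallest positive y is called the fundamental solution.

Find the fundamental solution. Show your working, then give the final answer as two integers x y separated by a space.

99 10

√98 = [9; 1,8,1,18, …], period ℓ=4 (even) → k=3
step 0: (9, 1)  from 9·(1,0) + (0,1)
step 1: (10, 1)  from 1·(9,1) + (1,0)
step 2: (89, 9)  from 8·(10,1) + (9,1)
step 3: (99, 10)  from 1·(89,9) + (10,1)
→ (99, 10).  Check: 99²=9801, 98·10²=9800, difference 1.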